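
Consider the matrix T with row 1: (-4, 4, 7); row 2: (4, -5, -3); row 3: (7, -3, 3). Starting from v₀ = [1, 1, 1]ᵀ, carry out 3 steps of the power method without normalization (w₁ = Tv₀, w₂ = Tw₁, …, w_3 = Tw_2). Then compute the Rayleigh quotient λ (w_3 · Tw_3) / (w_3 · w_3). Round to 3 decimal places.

w1 = Tv₀ = ((-4)·1 + 4·1 + 7·1; 4·1 + (-5)·1 + (-3)·1; 7·1 + (-3)·1 + 3·1) = (7, -4, 7)
w2 = Tw1 = ((-4)·7 + 4·(-4) + 7·7; 4·7 + (-5)·(-4) + (-3)·7; 7·7 + (-3)·(-4) + 3·7) = (5, 27, 82)
w3 = Tw2 = (662, -361, 200)
Tw3 = (-2692, 3853, 6317)
w3·Tw3 = 662·(-2692) + (-361)·3853 + 200·6317 = -1909637; w3·w3 = 662·662 + (-361)·(-361) + 200·200 = 608565
λ ≈ -1909637/608565 = -3.138

-3.138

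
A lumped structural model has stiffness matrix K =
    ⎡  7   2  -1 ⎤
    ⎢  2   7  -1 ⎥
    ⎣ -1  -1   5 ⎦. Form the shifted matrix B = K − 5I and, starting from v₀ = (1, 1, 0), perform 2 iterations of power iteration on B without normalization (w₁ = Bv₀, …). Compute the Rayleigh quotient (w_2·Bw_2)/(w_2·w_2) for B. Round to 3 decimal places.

μ ≈ 4.449

B = K − 5I has rows (2, 2, -1); (2, 2, -1); (-1, -1, 0)
w1 = Bv₀ = (2·1 + 2·1 + (-1)·0; 2·1 + 2·1 + (-1)·0; (-1)·1 + (-1)·1 + 0·0) = (4, 4, -2)
w2 = Bw1 = (2·4 + 2·4 + (-1)·(-2); 2·4 + 2·4 + (-1)·(-2); (-1)·4 + (-1)·4 + 0·(-2)) = (18, 18, -8)
Bw2 = (80, 80, -36)
w2·Bw2 = 3168; w2·w2 = 712; μ ≈ 3168/712 = 4.449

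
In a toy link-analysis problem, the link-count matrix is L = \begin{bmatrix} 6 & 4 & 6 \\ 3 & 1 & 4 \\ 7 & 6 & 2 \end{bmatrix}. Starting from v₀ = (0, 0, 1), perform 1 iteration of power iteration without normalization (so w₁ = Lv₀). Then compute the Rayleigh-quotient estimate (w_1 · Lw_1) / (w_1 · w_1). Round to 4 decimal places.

w1 = Lv₀ = (6, 4, 2)
Lw1 = (64, 30, 70)
w1·Lw1 = 6·64 + 4·30 + 2·70 = 644; w1·w1 = 6·6 + 4·4 + 2·2 = 56
λ ≈ 644/56 = 11.5000

λ ≈ 11.5000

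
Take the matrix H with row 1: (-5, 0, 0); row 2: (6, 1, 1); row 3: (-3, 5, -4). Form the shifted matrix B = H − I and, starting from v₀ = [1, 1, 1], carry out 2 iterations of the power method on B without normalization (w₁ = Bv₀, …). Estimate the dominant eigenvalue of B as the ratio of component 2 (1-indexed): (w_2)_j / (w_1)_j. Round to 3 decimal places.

B = H − I has rows (-6, 0, 0); (6, 0, 1); (-3, 5, -5)
w1 = Bv₀ = (-6, 7, -3)
w2 = Bw1 = (36, -39, 68)
Ratio: -39/7 = -5.571

μ ≈ -5.571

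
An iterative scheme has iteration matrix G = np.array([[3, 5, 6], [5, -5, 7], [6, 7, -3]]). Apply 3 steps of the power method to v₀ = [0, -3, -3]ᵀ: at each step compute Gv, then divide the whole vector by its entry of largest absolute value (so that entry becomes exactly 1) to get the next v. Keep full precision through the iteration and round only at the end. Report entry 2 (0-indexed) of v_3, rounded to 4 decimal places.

0.7279

Gv0 = (-33.00000, -6.00000, -12.00000); divide by -33.00000 → v1 = (1.00000, 0.18182, 0.36364)
Gv1 = (6.09091, 6.63636, 6.18182); divide by 6.63636 → v2 = (0.91781, 1.00000, 0.93151)
Gv2 = (13.34247, 6.10959, 9.71233); divide by 13.34247 → v3 = (1.00000, 0.45791, 0.72793)
Requested entry of v3: -2127/-2922 = 0.7279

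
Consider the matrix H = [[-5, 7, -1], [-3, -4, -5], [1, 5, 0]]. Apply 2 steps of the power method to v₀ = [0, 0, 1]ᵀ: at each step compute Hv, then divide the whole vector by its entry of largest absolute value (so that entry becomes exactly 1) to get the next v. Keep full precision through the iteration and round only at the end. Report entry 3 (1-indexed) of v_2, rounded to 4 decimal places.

Hv0 = (-1.00000, -5.00000, 0.00000); divide by -5.00000 → v1 = (0.20000, 1.00000, 0.00000)
Hv1 = (6.00000, -4.60000, 5.20000); divide by 6.00000 → v2 = (1.00000, -0.76667, 0.86667)
Requested entry of v2: -26/-30 = 0.8667

0.8667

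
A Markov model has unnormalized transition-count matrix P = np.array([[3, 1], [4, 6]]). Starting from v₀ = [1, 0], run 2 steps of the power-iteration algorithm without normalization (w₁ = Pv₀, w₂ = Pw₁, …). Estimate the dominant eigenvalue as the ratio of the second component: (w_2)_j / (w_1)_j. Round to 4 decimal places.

w1 = Pv₀ = (3, 4)
w2 = Pw1 = (13, 36)
Ratio at component: 36 / 4 = 9.0000

λ ≈ 9.0000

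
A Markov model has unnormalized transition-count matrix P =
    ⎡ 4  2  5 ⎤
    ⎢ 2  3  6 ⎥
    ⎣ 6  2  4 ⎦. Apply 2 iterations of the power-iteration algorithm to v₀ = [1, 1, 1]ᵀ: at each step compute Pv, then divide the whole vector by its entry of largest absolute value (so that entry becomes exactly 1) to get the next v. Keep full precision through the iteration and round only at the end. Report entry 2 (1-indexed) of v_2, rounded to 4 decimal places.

Pv0 = (11.00000, 11.00000, 12.00000); divide by 12.00000 → v1 = (0.91667, 0.91667, 1.00000)
Pv1 = (10.50000, 10.58333, 11.33333); divide by 11.33333 → v2 = (0.92647, 0.93382, 1.00000)
Requested entry of v2: 127/136 = 0.9338

0.9338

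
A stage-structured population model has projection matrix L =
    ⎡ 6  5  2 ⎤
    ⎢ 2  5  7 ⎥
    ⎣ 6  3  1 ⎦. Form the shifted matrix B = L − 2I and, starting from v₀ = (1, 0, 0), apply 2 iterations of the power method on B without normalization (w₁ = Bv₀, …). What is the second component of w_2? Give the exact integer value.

56

B = L − 2I has rows (4, 5, 2); (2, 3, 7); (6, 3, -1)
w1 = Bv₀ = (4·1 + 5·0 + 2·0; 2·1 + 3·0 + 7·0; 6·1 + 3·0 + (-1)·0) = (4, 2, 6)
w2 = Bw1 = (4·4 + 5·2 + 2·6; 2·4 + 3·2 + 7·6; 6·4 + 3·2 + (-1)·6) = (38, 56, 24)
Requested component of w2: 56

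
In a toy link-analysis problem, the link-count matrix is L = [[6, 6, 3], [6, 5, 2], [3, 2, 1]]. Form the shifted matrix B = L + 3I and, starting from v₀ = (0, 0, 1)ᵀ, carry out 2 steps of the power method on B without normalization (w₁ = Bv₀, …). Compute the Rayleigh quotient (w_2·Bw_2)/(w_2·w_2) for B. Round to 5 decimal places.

B = L + 3I has rows (9, 6, 3); (6, 8, 2); (3, 2, 4)
w1 = Bv₀ = (9·0 + 6·0 + 3·1; 6·0 + 8·0 + 2·1; 3·0 + 2·0 + 4·1) = (3, 2, 4)
w2 = Bw1 = (9·3 + 6·2 + 3·4; 6·3 + 8·2 + 2·4; 3·3 + 2·2 + 4·4) = (51, 42, 29)
Bw2 = (798, 700, 353)
w2·Bw2 = 80335; w2·w2 = 5206; μ ≈ 80335/5206 = 15.43123

μ ≈ 15.43123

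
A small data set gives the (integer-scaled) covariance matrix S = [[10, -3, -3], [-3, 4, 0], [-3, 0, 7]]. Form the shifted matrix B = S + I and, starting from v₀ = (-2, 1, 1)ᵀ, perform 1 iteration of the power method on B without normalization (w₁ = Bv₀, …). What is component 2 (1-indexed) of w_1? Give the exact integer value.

11

B = S + I has rows (11, -3, -3); (-3, 5, 0); (-3, 0, 8)
w1 = Bv₀ = (11·(-2) + (-3)·1 + (-3)·1; (-3)·(-2) + 5·1 + 0·1; (-3)·(-2) + 0·1 + 8·1) = (-28, 11, 14)
Requested component of w1: 11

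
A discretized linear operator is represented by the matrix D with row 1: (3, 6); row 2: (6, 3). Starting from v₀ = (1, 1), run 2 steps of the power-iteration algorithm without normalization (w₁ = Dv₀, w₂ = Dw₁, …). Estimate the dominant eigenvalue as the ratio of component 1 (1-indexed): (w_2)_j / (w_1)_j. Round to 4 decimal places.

λ ≈ 9.0000

w1 = Dv₀ = (3·1 + 6·1; 6·1 + 3·1) = (9, 9)
w2 = Dw1 = (3·9 + 6·9; 6·9 + 3·9) = (81, 81)
Ratio at component: 81 / 9 = 9.0000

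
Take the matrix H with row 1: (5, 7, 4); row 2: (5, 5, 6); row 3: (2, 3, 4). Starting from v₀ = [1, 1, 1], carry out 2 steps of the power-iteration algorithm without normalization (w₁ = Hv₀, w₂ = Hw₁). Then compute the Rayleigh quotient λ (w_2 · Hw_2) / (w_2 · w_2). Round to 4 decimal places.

w1 = Hv₀ = (5·1 + 7·1 + 4·1; 5·1 + 5·1 + 6·1; 2·1 + 3·1 + 4·1) = (16, 16, 9)
w2 = Hw1 = (5·16 + 7·16 + 4·9; 5·16 + 5·16 + 6·9; 2·16 + 3·16 + 4·9) = (228, 214, 116)
Hw2 = (3102, 2906, 1562)
w2·Hw2 = 228·3102 + 214·2906 + 116·1562 = 1510332; w2·w2 = 228·228 + 214·214 + 116·116 = 111236
λ ≈ 1510332/111236 = 13.5777

13.5777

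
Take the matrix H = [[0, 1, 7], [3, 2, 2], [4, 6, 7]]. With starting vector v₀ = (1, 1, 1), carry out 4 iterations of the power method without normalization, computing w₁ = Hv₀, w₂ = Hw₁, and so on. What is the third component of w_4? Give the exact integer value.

w1 = Hv₀ = (8, 7, 17)
w2 = Hw1 = (126, 72, 193)
w3 = Hw2 = (1423, 908, 2287)
w4 = Hw3 = (16917, 10659, 27149)
The requested component of w4 is 27149.

27149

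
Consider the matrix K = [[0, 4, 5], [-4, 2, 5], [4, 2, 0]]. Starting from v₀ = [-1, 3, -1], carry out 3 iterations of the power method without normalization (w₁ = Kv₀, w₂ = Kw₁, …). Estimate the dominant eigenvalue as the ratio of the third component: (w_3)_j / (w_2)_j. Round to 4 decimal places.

w1 = Kv₀ = (0·(-1) + 4·3 + 5·(-1); (-4)·(-1) + 2·3 + 5·(-1); 4·(-1) + 2·3 + 0·(-1)) = (7, 5, 2)
w2 = Kw1 = (0·7 + 4·5 + 5·2; (-4)·7 + 2·5 + 5·2; 4·7 + 2·5 + 0·2) = (30, -8, 38)
w3 = Kw2 = (158, 54, 104)
Ratio at component: 104 / 38 = 2.7368

λ ≈ 2.7368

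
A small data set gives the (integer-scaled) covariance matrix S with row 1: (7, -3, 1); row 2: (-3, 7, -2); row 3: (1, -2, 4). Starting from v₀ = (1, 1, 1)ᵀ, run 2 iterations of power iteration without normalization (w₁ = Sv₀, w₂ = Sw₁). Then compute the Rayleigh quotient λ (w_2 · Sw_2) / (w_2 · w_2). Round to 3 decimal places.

w1 = Sv₀ = (7·1 + (-3)·1 + 1·1; (-3)·1 + 7·1 + (-2)·1; 1·1 + (-2)·1 + 4·1) = (5, 2, 3)
w2 = Sw1 = (7·5 + (-3)·2 + 1·3; (-3)·5 + 7·2 + (-2)·3; 1·5 + (-2)·2 + 4·3) = (32, -7, 13)
Sw2 = (258, -171, 98)
w2·Sw2 = 32·258 + (-7)·(-171) + 13·98 = 10727; w2·w2 = 32·32 + (-7)·(-7) + 13·13 = 1242
λ ≈ 10727/1242 = 8.637

λ ≈ 8.637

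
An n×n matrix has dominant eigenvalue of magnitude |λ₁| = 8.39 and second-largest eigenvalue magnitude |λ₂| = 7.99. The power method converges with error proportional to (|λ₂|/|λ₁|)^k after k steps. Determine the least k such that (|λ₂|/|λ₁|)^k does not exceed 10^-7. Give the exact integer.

330

|λ₂/λ₁| = 7.99/8.39 = 0.95232
Need k ≥ ln(10^-7) / ln(0.95232) = -16.1181 / -0.0488 ≈ 329.952
Smallest integer k satisfying the bound: 330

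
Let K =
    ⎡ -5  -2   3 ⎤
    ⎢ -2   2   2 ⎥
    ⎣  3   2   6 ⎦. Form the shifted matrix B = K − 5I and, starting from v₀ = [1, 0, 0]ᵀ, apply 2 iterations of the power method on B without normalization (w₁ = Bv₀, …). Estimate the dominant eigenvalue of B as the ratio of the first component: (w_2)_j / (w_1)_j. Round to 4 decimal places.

B = K − 5I has rows (-10, -2, 3); (-2, -3, 2); (3, 2, 1)
w1 = Bv₀ = ((-10)·1 + (-2)·0 + 3·0; (-2)·1 + (-3)·0 + 2·0; 3·1 + 2·0 + 1·0) = (-10, -2, 3)
w2 = Bw1 = ((-10)·(-10) + (-2)·(-2) + 3·3; (-2)·(-10) + (-3)·(-2) + 2·3; 3·(-10) + 2·(-2) + 1·3) = (113, 32, -31)
Ratio: 113/-10 = -11.3000

-11.3000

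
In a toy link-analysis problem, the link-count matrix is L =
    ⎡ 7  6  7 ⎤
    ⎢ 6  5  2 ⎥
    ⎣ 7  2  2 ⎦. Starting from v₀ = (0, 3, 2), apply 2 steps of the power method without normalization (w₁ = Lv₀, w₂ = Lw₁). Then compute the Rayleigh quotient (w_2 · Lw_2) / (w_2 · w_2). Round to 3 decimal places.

w1 = Lv₀ = (32, 19, 10)
w2 = Lw1 = (408, 307, 282)
Lw2 = (6672, 4547, 4034)
w2·Lw2 = 408·6672 + 307·4547 + 282·4034 = 5255693; w2·w2 = 408·408 + 307·307 + 282·282 = 340237
λ ≈ 5255693/340237 = 15.447

λ ≈ 15.447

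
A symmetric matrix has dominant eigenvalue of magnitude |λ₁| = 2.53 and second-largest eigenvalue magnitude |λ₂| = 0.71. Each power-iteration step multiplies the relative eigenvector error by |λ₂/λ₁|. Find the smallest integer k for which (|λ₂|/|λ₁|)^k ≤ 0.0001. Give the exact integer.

|λ₂/λ₁| = 0.71/2.53 = 0.28063
Need k ≥ ln(0.0001) / ln(0.28063) = -9.2103 / -1.2707 ≈ 7.248
Smallest integer k satisfying the bound: 8

8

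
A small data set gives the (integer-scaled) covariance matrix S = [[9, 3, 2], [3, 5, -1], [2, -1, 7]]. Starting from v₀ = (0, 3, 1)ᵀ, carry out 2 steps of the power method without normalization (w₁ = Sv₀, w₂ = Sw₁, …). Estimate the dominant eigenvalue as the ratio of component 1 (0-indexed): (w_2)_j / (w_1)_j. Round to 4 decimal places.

7.0714

w1 = Sv₀ = (9·0 + 3·3 + 2·1; 3·0 + 5·3 + (-1)·1; 2·0 + (-1)·3 + 7·1) = (11, 14, 4)
w2 = Sw1 = (9·11 + 3·14 + 2·4; 3·11 + 5·14 + (-1)·4; 2·11 + (-1)·14 + 7·4) = (149, 99, 36)
Ratio at component: 99 / 14 = 7.0714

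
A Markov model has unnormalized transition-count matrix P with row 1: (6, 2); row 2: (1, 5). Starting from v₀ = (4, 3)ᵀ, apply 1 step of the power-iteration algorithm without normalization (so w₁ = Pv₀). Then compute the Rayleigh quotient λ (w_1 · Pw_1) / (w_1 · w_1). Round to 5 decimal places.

7.06979

w1 = Pv₀ = (30, 19)
Pw1 = (218, 125)
w1·Pw1 = 30·218 + 19·125 = 8915; w1·w1 = 30·30 + 19·19 = 1261
λ ≈ 8915/1261 = 7.06979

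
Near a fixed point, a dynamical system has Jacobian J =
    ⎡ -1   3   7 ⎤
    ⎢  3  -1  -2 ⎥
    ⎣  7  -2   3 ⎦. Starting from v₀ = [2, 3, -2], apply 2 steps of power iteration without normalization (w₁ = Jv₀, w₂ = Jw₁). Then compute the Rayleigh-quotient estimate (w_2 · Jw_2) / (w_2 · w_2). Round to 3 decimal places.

w1 = Jv₀ = ((-1)·2 + 3·3 + 7·(-2); 3·2 + (-1)·3 + (-2)·(-2); 7·2 + (-2)·3 + 3·(-2)) = (-7, 7, 2)
w2 = Jw1 = ((-1)·(-7) + 3·7 + 7·2; 3·(-7) + (-1)·7 + (-2)·2; 7·(-7) + (-2)·7 + 3·2) = (42, -32, -57)
Jw2 = (-537, 272, 187)
w2·Jw2 = 42·(-537) + (-32)·272 + (-57)·187 = -41917; w2·w2 = 42·42 + (-32)·(-32) + (-57)·(-57) = 6037
λ ≈ -41917/6037 = -6.943

-6.943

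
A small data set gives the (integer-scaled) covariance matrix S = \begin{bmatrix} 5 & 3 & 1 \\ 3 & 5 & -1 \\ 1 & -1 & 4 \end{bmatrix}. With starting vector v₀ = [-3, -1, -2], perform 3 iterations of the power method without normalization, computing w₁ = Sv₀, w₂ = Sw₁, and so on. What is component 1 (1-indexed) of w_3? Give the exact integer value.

w1 = Sv₀ = (5·(-3) + 3·(-1) + 1·(-2); 3·(-3) + 5·(-1) + (-1)·(-2); 1·(-3) + (-1)·(-1) + 4·(-2)) = (-20, -12, -10)
w2 = Sw1 = (5·(-20) + 3·(-12) + 1·(-10); 3·(-20) + 5·(-12) + (-1)·(-10); 1·(-20) + (-1)·(-12) + 4·(-10)) = (-146, -110, -48)
w3 = Sw2 = (-1108, -940, -228)
The requested component of w3 is -1108.

-1108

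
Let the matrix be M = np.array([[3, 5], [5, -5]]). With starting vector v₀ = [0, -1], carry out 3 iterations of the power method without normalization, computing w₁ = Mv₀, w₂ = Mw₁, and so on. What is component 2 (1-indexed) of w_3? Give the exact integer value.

300

w1 = Mv₀ = (3·0 + 5·(-1); 5·0 + (-5)·(-1)) = (-5, 5)
w2 = Mw1 = (3·(-5) + 5·5; 5·(-5) + (-5)·5) = (10, -50)
w3 = Mw2 = (-220, 300)
The requested component of w3 is 300.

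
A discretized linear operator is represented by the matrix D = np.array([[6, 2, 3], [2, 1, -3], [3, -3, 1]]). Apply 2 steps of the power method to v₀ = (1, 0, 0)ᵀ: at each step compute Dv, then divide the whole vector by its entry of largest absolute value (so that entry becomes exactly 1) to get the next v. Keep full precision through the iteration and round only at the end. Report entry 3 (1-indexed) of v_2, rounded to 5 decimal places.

Dv0 = (6.000000, 2.000000, 3.000000); divide by 6.000000 → v1 = (1.000000, 0.333333, 0.500000)
Dv1 = (8.166667, 0.833333, 2.500000); divide by 8.166667 → v2 = (1.000000, 0.102041, 0.306122)
Requested entry of v2: 15/49 = 0.30612

0.30612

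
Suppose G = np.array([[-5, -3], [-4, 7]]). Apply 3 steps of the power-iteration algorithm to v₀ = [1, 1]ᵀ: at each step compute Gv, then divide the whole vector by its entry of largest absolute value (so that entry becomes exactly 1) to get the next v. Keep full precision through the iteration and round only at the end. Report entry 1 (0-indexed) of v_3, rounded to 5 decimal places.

Gv0 = (-8.000000, 3.000000); divide by -8.000000 → v1 = (1.000000, -0.375000)
Gv1 = (-3.875000, -6.625000); divide by -6.625000 → v2 = (0.584906, 1.000000)
Gv2 = (-5.924528, 4.660377); divide by -5.924528 → v3 = (1.000000, -0.786624)
Requested entry of v3: 247/-314 = -0.78662

-0.78662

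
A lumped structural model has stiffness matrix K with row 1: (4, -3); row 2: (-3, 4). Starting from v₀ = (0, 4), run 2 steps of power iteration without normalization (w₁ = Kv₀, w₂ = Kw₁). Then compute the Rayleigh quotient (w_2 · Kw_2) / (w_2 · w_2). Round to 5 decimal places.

6.99750

w1 = Kv₀ = (4·0 + (-3)·4; (-3)·0 + 4·4) = (-12, 16)
w2 = Kw1 = (4·(-12) + (-3)·16; (-3)·(-12) + 4·16) = (-96, 100)
Kw2 = (-684, 688)
w2·Kw2 = (-96)·(-684) + 100·688 = 134464; w2·w2 = (-96)·(-96) + 100·100 = 19216
λ ≈ 134464/19216 = 6.99750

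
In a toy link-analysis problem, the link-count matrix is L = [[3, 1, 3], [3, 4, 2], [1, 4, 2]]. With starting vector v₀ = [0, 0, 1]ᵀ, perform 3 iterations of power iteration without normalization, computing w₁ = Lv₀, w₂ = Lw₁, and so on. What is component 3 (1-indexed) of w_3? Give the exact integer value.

w1 = Lv₀ = (3·0 + 1·0 + 3·1; 3·0 + 4·0 + 2·1; 1·0 + 4·0 + 2·1) = (3, 2, 2)
w2 = Lw1 = (3·3 + 1·2 + 3·2; 3·3 + 4·2 + 2·2; 1·3 + 4·2 + 2·2) = (17, 21, 15)
w3 = Lw2 = (117, 165, 131)
The requested component of w3 is 131.

131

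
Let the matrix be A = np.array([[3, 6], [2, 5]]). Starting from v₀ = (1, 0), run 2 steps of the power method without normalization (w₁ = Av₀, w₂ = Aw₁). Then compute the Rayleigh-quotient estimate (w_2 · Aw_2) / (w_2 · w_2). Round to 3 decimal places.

w1 = Av₀ = (3, 2)
w2 = Aw1 = (21, 16)
Aw2 = (159, 122)
w2·Aw2 = 21·159 + 16·122 = 5291; w2·w2 = 21·21 + 16·16 = 697
λ ≈ 5291/697 = 7.591

λ ≈ 7.591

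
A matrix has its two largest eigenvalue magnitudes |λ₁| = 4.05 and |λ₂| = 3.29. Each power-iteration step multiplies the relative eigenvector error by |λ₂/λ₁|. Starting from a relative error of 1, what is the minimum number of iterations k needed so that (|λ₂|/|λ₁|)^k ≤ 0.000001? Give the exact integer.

67

|λ₂/λ₁| = 3.29/4.05 = 0.81235
Need k ≥ ln(0.000001) / ln(0.81235) = -13.8155 / -0.2078 ≈ 66.475
Smallest integer k satisfying the bound: 67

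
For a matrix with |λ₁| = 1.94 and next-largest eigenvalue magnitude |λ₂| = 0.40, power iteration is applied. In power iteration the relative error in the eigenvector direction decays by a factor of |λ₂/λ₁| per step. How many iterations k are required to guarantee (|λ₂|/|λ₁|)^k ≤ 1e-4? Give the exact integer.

6

|λ₂/λ₁| = 0.40/1.94 = 0.20619
Need k ≥ ln(1e-4) / ln(0.20619) = -9.2103 / -1.5790 ≈ 5.833
Smallest integer k satisfying the bound: 6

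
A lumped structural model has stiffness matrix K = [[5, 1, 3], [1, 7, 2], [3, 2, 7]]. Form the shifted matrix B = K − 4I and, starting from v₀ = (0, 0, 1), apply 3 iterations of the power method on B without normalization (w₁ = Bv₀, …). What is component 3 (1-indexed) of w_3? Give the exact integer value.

B = K − 4I has rows (1, 1, 3); (1, 3, 2); (3, 2, 3)
w1 = Bv₀ = (3, 2, 3)
w2 = Bw1 = (14, 15, 22)
w3 = Bw2 = (95, 103, 138)
Requested component of w3: 138

138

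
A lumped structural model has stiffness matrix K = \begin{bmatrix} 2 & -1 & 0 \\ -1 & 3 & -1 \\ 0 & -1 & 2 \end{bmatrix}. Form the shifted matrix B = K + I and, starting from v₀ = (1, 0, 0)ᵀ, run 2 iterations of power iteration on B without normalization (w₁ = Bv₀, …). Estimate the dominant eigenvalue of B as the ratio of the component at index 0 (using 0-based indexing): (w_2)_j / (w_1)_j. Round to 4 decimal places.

μ ≈ 3.3333

B = K + I has rows (3, -1, 0); (-1, 4, -1); (0, -1, 3)
w1 = Bv₀ = (3·1 + (-1)·0 + 0·0; (-1)·1 + 4·0 + (-1)·0; 0·1 + (-1)·0 + 3·0) = (3, -1, 0)
w2 = Bw1 = (3·3 + (-1)·(-1) + 0·0; (-1)·3 + 4·(-1) + (-1)·0; 0·3 + (-1)·(-1) + 3·0) = (10, -7, 1)
Ratio: 10/3 = 3.3333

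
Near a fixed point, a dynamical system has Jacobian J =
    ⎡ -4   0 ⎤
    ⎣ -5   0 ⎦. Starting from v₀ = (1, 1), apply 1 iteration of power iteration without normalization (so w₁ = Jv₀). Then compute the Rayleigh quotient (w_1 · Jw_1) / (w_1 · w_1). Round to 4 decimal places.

-4.0000

w1 = Jv₀ = ((-4)·1 + 0·1; (-5)·1 + 0·1) = (-4, -5)
Jw1 = (16, 20)
w1·Jw1 = (-4)·16 + (-5)·20 = -164; w1·w1 = (-4)·(-4) + (-5)·(-5) = 41
λ ≈ -164/41 = -4.0000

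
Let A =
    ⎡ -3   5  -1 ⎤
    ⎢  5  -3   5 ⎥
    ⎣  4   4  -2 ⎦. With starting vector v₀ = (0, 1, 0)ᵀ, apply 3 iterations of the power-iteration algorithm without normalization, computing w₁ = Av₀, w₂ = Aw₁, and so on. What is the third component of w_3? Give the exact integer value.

80

w1 = Av₀ = ((-3)·0 + 5·1 + (-1)·0; 5·0 + (-3)·1 + 5·0; 4·0 + 4·1 + (-2)·0) = (5, -3, 4)
w2 = Aw1 = ((-3)·5 + 5·(-3) + (-1)·4; 5·5 + (-3)·(-3) + 5·4; 4·5 + 4·(-3) + (-2)·4) = (-34, 54, 0)
w3 = Aw2 = (372, -332, 80)
The requested component of w3 is 80.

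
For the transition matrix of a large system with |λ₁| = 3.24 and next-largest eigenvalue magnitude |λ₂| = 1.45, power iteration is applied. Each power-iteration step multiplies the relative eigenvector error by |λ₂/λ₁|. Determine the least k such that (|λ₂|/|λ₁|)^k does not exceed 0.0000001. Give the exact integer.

21

|λ₂/λ₁| = 1.45/3.24 = 0.44753
Need k ≥ ln(0.0000001) / ln(0.44753) = -16.1181 / -0.8040 ≈ 20.047
Smallest integer k satisfying the bound: 21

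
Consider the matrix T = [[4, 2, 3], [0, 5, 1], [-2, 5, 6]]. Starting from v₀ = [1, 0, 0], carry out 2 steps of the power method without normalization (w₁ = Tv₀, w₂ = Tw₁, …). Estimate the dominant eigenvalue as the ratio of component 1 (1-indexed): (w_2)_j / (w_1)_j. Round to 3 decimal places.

λ ≈ 2.500

w1 = Tv₀ = (4, 0, -2)
w2 = Tw1 = (10, -2, -20)
Ratio at component: 10 / 4 = 2.500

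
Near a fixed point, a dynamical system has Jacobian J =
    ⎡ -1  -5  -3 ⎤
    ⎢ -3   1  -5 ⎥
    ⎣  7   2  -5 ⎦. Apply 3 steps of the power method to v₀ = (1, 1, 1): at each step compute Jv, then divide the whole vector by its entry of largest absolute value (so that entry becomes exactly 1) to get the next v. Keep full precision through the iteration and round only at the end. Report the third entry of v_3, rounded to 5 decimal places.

Jv0 = (-9.000000, -7.000000, 4.000000); divide by -9.000000 → v1 = (1.000000, 0.777778, -0.444444)
Jv1 = (-3.555556, 0.000000, 10.777778); divide by 10.777778 → v2 = (-0.329897, 0.000000, 1.000000)
Jv2 = (-2.670103, -4.010309, -7.309278); divide by -7.309278 → v3 = (0.365303, 0.548660, 1.000000)
Requested entry of v3: 709/709 = 1.00000

1.00000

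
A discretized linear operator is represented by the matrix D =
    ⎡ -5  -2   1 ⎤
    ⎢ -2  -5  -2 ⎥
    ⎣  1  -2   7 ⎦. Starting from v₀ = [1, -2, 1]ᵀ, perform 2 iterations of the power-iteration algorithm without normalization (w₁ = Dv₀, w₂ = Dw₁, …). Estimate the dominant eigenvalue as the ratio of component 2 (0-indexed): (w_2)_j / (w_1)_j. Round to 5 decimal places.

λ ≈ 6.00000

w1 = Dv₀ = (0, 6, 12)
w2 = Dw1 = (0, -54, 72)
Ratio at component: 72 / 12 = 6.00000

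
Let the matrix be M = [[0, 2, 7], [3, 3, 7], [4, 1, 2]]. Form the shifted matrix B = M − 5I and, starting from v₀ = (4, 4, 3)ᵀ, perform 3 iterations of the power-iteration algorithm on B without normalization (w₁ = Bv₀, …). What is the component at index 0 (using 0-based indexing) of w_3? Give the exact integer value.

-106

B = M − 5I has rows (-5, 2, 7); (3, -2, 7); (4, 1, -3)
w1 = Bv₀ = ((-5)·4 + 2·4 + 7·3; 3·4 + (-2)·4 + 7·3; 4·4 + 1·4 + (-3)·3) = (9, 25, 11)
w2 = Bw1 = ((-5)·9 + 2·25 + 7·11; 3·9 + (-2)·25 + 7·11; 4·9 + 1·25 + (-3)·11) = (82, 54, 28)
w3 = Bw2 = (-106, 334, 298)
Requested component of w3: -106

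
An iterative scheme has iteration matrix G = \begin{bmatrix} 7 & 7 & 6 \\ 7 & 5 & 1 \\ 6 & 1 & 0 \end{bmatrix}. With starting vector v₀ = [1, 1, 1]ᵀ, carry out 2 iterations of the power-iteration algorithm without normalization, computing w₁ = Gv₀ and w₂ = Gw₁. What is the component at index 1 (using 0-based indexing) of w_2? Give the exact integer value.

212

w1 = Gv₀ = (20, 13, 7)
w2 = Gw1 = (273, 212, 133)
The requested component of w2 is 212.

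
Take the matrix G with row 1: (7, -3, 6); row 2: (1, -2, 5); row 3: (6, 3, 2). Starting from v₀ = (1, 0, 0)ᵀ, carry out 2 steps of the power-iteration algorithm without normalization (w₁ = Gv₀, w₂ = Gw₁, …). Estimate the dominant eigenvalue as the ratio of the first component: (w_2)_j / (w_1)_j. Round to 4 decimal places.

w1 = Gv₀ = (7·1 + (-3)·0 + 6·0; 1·1 + (-2)·0 + 5·0; 6·1 + 3·0 + 2·0) = (7, 1, 6)
w2 = Gw1 = (7·7 + (-3)·1 + 6·6; 1·7 + (-2)·1 + 5·6; 6·7 + 3·1 + 2·6) = (82, 35, 57)
Ratio at component: 82 / 7 = 11.7143

11.7143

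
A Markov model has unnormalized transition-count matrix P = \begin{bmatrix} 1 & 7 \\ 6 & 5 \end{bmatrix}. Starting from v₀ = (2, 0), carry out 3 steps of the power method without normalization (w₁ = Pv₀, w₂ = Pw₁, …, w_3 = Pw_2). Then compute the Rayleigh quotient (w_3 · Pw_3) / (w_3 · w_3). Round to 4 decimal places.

9.7751

w1 = Pv₀ = (2, 12)
w2 = Pw1 = (86, 72)
w3 = Pw2 = (590, 876)
Pw3 = (6722, 7920)
w3·Pw3 = 590·6722 + 876·7920 = 10903900; w3·w3 = 590·590 + 876·876 = 1115476
λ ≈ 10903900/1115476 = 9.7751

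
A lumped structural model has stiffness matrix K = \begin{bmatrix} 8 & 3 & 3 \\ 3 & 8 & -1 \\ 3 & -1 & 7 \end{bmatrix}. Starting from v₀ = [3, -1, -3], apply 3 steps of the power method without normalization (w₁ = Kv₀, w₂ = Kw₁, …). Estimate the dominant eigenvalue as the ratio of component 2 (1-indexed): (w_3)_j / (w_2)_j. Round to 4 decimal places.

11.4177

w1 = Kv₀ = (8·3 + 3·(-1) + 3·(-3); 3·3 + 8·(-1) + (-1)·(-3); 3·3 + (-1)·(-1) + 7·(-3)) = (12, 4, -11)
w2 = Kw1 = (8·12 + 3·4 + 3·(-11); 3·12 + 8·4 + (-1)·(-11); 3·12 + (-1)·4 + 7·(-11)) = (75, 79, -45)
w3 = Kw2 = (702, 902, -169)
Ratio at component: 902 / 79 = 11.4177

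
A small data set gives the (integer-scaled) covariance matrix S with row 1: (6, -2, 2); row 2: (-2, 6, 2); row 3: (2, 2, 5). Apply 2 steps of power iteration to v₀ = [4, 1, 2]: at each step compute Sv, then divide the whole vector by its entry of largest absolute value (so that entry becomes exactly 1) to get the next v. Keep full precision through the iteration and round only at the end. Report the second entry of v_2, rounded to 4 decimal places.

0.0000

Sv0 = (26.00000, 2.00000, 20.00000); divide by 26.00000 → v1 = (1.00000, 0.07692, 0.76923)
Sv1 = (7.38462, 0.00000, 6.00000); divide by 7.38462 → v2 = (1.00000, 0.00000, 0.81250)
Requested entry of v2: 0/192 = 0.0000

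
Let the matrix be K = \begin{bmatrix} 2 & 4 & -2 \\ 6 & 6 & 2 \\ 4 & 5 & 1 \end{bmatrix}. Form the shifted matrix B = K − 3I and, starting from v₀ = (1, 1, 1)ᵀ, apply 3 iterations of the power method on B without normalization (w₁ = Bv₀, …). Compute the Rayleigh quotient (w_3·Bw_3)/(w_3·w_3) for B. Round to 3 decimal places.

B = K − 3I has rows (-1, 4, -2); (6, 3, 2); (4, 5, -2)
w1 = Bv₀ = ((-1)·1 + 4·1 + (-2)·1; 6·1 + 3·1 + 2·1; 4·1 + 5·1 + (-2)·1) = (1, 11, 7)
w2 = Bw1 = ((-1)·1 + 4·11 + (-2)·7; 6·1 + 3·11 + 2·7; 4·1 + 5·11 + (-2)·7) = (29, 53, 45)
w3 = Bw2 = (93, 423, 291)
Bw3 = (1017, 2409, 1905)
w3·Bw3 = 1667943; w3·w3 = 272259; μ ≈ 1667943/272259 = 6.126

6.126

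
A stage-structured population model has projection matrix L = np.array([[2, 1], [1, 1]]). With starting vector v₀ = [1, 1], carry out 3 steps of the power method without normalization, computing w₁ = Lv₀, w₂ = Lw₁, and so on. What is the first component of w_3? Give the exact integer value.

w1 = Lv₀ = (3, 2)
w2 = Lw1 = (8, 5)
w3 = Lw2 = (21, 13)
The requested component of w3 is 21.

21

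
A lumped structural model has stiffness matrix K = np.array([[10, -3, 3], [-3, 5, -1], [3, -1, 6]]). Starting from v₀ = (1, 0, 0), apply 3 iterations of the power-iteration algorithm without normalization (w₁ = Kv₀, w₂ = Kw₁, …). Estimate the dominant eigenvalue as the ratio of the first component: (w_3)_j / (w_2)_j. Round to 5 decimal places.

w1 = Kv₀ = (10·1 + (-3)·0 + 3·0; (-3)·1 + 5·0 + (-1)·0; 3·1 + (-1)·0 + 6·0) = (10, -3, 3)
w2 = Kw1 = (10·10 + (-3)·(-3) + 3·3; (-3)·10 + 5·(-3) + (-1)·3; 3·10 + (-1)·(-3) + 6·3) = (118, -48, 51)
w3 = Kw2 = (1477, -645, 708)
Ratio at component: 1477 / 118 = 12.51695

λ ≈ 12.51695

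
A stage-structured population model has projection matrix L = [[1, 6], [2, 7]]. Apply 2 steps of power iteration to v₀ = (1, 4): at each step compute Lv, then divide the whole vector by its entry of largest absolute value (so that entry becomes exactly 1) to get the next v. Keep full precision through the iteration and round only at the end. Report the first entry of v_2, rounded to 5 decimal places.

0.78846

Lv0 = (25.000000, 30.000000); divide by 30.000000 → v1 = (0.833333, 1.000000)
Lv1 = (6.833333, 8.666667); divide by 8.666667 → v2 = (0.788462, 1.000000)
Requested entry of v2: 205/260 = 0.78846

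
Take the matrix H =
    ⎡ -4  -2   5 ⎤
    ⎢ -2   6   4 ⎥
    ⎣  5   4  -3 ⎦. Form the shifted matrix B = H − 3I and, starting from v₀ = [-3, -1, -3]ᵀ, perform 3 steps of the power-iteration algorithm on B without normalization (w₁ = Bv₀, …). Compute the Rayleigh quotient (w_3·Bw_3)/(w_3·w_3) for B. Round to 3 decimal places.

-11.269

B = H − 3I has rows (-7, -2, 5); (-2, 3, 4); (5, 4, -6)
w1 = Bv₀ = ((-7)·(-3) + (-2)·(-1) + 5·(-3); (-2)·(-3) + 3·(-1) + 4·(-3); 5·(-3) + 4·(-1) + (-6)·(-3)) = (8, -9, -1)
w2 = Bw1 = ((-7)·8 + (-2)·(-9) + 5·(-1); (-2)·8 + 3·(-9) + 4·(-1); 5·8 + 4·(-9) + (-6)·(-1)) = (-43, -47, 10)
w3 = Bw2 = (445, -15, -463)
Bw3 = (-5400, -2787, 4943)
w3·Bw3 = -4649804; w3·w3 = 412619; μ ≈ -4649804/412619 = -11.269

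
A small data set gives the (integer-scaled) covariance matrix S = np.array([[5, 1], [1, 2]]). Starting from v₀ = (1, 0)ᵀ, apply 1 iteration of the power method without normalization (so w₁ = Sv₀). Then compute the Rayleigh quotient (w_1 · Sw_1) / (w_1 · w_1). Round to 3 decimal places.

5.269

w1 = Sv₀ = (5·1 + 1·0; 1·1 + 2·0) = (5, 1)
Sw1 = (26, 7)
w1·Sw1 = 5·26 + 1·7 = 137; w1·w1 = 5·5 + 1·1 = 26
λ ≈ 137/26 = 5.269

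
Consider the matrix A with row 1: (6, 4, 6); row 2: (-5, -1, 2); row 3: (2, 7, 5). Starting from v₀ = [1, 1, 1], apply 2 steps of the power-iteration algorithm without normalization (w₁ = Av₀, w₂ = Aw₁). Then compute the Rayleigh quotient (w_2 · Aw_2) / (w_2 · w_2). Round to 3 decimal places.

w1 = Av₀ = (6·1 + 4·1 + 6·1; (-5)·1 + (-1)·1 + 2·1; 2·1 + 7·1 + 5·1) = (16, -4, 14)
w2 = Aw1 = (6·16 + 4·(-4) + 6·14; (-5)·16 + (-1)·(-4) + 2·14; 2·16 + 7·(-4) + 5·14) = (164, -48, 74)
Aw2 = (1236, -624, 362)
w2·Aw2 = 164·1236 + (-48)·(-624) + 74·362 = 259444; w2·w2 = 164·164 + (-48)·(-48) + 74·74 = 34676
λ ≈ 259444/34676 = 7.482

λ ≈ 7.482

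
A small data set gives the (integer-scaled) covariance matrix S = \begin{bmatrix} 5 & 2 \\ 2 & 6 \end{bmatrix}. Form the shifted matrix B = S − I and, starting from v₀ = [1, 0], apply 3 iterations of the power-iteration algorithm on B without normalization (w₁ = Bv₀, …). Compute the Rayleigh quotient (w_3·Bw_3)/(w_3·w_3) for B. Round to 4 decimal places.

6.5438

B = S − I has rows (4, 2); (2, 5)
w1 = Bv₀ = (4, 2)
w2 = Bw1 = (20, 18)
w3 = Bw2 = (116, 130)
Bw3 = (724, 882)
w3·Bw3 = 198644; w3·w3 = 30356; μ ≈ 198644/30356 = 6.5438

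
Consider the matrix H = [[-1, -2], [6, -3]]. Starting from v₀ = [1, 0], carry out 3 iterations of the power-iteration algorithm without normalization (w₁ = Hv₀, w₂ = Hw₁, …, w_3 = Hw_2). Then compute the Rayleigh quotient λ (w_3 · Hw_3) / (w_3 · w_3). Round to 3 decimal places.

λ ≈ -0.618

w1 = Hv₀ = ((-1)·1 + (-2)·0; 6·1 + (-3)·0) = (-1, 6)
w2 = Hw1 = ((-1)·(-1) + (-2)·6; 6·(-1) + (-3)·6) = (-11, -24)
w3 = Hw2 = (59, 6)
Hw3 = (-71, 336)
w3·Hw3 = 59·(-71) + 6·336 = -2173; w3·w3 = 59·59 + 6·6 = 3517
λ ≈ -2173/3517 = -0.618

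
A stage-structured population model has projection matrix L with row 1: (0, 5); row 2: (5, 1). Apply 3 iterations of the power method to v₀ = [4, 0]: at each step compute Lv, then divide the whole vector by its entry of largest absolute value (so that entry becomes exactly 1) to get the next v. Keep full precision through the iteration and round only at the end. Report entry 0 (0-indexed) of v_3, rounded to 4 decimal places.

0.1923

Lv0 = (0.00000, 20.00000); divide by 20.00000 → v1 = (0.00000, 1.00000)
Lv1 = (5.00000, 1.00000); divide by 5.00000 → v2 = (1.00000, 0.20000)
Lv2 = (1.00000, 5.20000); divide by 5.20000 → v3 = (0.19231, 1.00000)
Requested entry of v3: 100/520 = 0.1923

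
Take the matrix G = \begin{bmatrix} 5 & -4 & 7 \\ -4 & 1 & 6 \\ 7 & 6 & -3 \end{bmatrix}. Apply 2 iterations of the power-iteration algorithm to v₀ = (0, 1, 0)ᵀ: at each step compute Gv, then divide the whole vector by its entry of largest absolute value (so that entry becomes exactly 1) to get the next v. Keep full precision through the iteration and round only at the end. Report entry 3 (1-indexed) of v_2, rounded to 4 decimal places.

-0.7547

Gv0 = (-4.00000, 1.00000, 6.00000); divide by 6.00000 → v1 = (-0.66667, 0.16667, 1.00000)
Gv1 = (3.00000, 8.83333, -6.66667); divide by 8.83333 → v2 = (0.33962, 1.00000, -0.75472)
Requested entry of v2: -40/53 = -0.7547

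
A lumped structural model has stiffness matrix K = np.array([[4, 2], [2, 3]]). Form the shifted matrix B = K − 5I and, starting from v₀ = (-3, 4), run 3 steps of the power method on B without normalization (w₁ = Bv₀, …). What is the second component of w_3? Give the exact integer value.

B = K − 5I has rows (-1, 2); (2, -2)
w1 = Bv₀ = (11, -14)
w2 = Bw1 = (-39, 50)
w3 = Bw2 = (139, -178)
Requested component of w3: -178

-178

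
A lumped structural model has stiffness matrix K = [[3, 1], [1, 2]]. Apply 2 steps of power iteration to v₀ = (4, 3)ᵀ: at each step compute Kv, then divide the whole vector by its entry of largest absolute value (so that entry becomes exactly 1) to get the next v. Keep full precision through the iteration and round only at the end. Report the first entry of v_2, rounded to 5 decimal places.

1.00000

Kv0 = (15.000000, 10.000000); divide by 15.000000 → v1 = (1.000000, 0.666667)
Kv1 = (3.666667, 2.333333); divide by 3.666667 → v2 = (1.000000, 0.636364)
Requested entry of v2: 55/55 = 1.00000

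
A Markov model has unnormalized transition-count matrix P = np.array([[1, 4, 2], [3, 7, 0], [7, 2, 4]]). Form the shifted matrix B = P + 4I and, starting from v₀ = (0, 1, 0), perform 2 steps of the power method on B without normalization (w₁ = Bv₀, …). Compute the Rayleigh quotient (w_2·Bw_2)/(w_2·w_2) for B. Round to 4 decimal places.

μ ≈ 14.0164

B = P + 4I has rows (5, 4, 2); (3, 11, 0); (7, 2, 8)
w1 = Bv₀ = (5·0 + 4·1 + 2·0; 3·0 + 11·1 + 0·0; 7·0 + 2·1 + 8·0) = (4, 11, 2)
w2 = Bw1 = (5·4 + 4·11 + 2·2; 3·4 + 11·11 + 0·2; 7·4 + 2·11 + 8·2) = (68, 133, 66)
Bw2 = (1004, 1667, 1270)
w2·Bw2 = 373803; w2·w2 = 26669; μ ≈ 373803/26669 = 14.0164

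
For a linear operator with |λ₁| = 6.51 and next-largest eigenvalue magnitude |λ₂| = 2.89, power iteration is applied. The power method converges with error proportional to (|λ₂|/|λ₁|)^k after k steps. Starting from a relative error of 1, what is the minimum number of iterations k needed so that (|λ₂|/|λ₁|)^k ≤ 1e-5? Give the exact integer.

15

|λ₂/λ₁| = 2.89/6.51 = 0.44393
Need k ≥ ln(1e-5) / ln(0.44393) = -11.5129 / -0.8121 ≈ 14.177
Smallest integer k satisfying the bound: 15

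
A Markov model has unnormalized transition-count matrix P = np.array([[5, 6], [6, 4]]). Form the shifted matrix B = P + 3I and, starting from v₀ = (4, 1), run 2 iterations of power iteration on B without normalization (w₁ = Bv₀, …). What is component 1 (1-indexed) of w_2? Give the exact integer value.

490

B = P + 3I has rows (8, 6); (6, 7)
w1 = Bv₀ = (8·4 + 6·1; 6·4 + 7·1) = (38, 31)
w2 = Bw1 = (8·38 + 6·31; 6·38 + 7·31) = (490, 445)
Requested component of w2: 490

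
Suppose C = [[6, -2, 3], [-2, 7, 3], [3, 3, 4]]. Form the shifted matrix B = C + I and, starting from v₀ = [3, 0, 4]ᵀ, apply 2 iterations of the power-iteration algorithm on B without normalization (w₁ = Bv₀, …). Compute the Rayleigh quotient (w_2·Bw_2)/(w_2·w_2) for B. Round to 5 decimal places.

9.23009

B = C + I has rows (7, -2, 3); (-2, 8, 3); (3, 3, 5)
w1 = Bv₀ = (33, 6, 29)
w2 = Bw1 = (306, 69, 262)
Bw2 = (2790, 726, 2435)
w2·Bw2 = 1541804; w2·w2 = 167041; μ ≈ 1541804/167041 = 9.23009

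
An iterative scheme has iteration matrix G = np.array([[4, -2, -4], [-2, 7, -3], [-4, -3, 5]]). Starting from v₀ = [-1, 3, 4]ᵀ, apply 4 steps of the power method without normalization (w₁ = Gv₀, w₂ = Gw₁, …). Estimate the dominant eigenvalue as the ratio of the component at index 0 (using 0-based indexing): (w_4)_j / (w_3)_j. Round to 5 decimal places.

w1 = Gv₀ = (4·(-1) + (-2)·3 + (-4)·4; (-2)·(-1) + 7·3 + (-3)·4; (-4)·(-1) + (-3)·3 + 5·4) = (-26, 11, 15)
w2 = Gw1 = (4·(-26) + (-2)·11 + (-4)·15; (-2)·(-26) + 7·11 + (-3)·15; (-4)·(-26) + (-3)·11 + 5·15) = (-186, 84, 146)
w3 = Gw2 = (-1496, 522, 1222)
w4 = Gw3 = (-11916, 2980, 10528)
Ratio at component: -11916 / -1496 = 7.96524

7.96524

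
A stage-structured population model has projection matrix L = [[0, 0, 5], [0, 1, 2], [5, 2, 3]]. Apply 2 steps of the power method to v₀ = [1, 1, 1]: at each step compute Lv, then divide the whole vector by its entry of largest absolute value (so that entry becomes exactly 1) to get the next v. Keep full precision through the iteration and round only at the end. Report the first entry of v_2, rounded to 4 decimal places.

0.8197

Lv0 = (5.00000, 3.00000, 10.00000); divide by 10.00000 → v1 = (0.50000, 0.30000, 1.00000)
Lv1 = (5.00000, 2.30000, 6.10000); divide by 6.10000 → v2 = (0.81967, 0.37705, 1.00000)
Requested entry of v2: 50/61 = 0.8197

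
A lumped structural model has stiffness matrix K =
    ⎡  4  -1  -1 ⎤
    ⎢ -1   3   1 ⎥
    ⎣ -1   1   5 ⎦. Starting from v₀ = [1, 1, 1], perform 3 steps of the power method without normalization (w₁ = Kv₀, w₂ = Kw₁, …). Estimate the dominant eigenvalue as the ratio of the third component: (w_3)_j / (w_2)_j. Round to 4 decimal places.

w1 = Kv₀ = (4·1 + (-1)·1 + (-1)·1; (-1)·1 + 3·1 + 1·1; (-1)·1 + 1·1 + 5·1) = (2, 3, 5)
w2 = Kw1 = (4·2 + (-1)·3 + (-1)·5; (-1)·2 + 3·3 + 1·5; (-1)·2 + 1·3 + 5·5) = (0, 12, 26)
w3 = Kw2 = (-38, 62, 142)
Ratio at component: 142 / 26 = 5.4615

5.4615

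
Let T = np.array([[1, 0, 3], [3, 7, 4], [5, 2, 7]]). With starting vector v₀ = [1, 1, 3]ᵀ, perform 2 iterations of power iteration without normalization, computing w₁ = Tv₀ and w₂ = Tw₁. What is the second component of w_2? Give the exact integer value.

w1 = Tv₀ = (10, 22, 28)
w2 = Tw1 = (94, 296, 290)
The requested component of w2 is 296.

296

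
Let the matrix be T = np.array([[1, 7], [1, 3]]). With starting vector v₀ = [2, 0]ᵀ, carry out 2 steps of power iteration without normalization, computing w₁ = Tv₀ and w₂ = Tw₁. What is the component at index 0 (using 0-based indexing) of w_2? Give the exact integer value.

16

w1 = Tv₀ = (1·2 + 7·0; 1·2 + 3·0) = (2, 2)
w2 = Tw1 = (1·2 + 7·2; 1·2 + 3·2) = (16, 8)
The requested component of w2 is 16.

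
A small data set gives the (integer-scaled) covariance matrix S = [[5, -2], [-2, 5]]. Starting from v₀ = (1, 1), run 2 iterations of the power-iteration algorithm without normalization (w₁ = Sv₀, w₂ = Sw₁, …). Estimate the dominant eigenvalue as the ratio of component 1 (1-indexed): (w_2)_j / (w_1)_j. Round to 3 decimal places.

3.000

w1 = Sv₀ = (5·1 + (-2)·1; (-2)·1 + 5·1) = (3, 3)
w2 = Sw1 = (5·3 + (-2)·3; (-2)·3 + 5·3) = (9, 9)
Ratio at component: 9 / 3 = 3.000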